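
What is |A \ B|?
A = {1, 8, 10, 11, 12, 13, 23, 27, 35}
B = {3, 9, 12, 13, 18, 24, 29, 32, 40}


Set A = {1, 8, 10, 11, 12, 13, 23, 27, 35}
Set B = {3, 9, 12, 13, 18, 24, 29, 32, 40}
A \ B = {1, 8, 10, 11, 23, 27, 35}
|A \ B| = 7

7


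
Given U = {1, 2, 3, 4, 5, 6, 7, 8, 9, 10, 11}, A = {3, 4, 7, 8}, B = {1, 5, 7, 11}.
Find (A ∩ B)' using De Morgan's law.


U = {1, 2, 3, 4, 5, 6, 7, 8, 9, 10, 11}
A = {3, 4, 7, 8}, B = {1, 5, 7, 11}
A ∩ B = {7}
(A ∩ B)' = U \ (A ∩ B) = {1, 2, 3, 4, 5, 6, 8, 9, 10, 11}
Verification via A' ∪ B': A' = {1, 2, 5, 6, 9, 10, 11}, B' = {2, 3, 4, 6, 8, 9, 10}
A' ∪ B' = {1, 2, 3, 4, 5, 6, 8, 9, 10, 11} ✓

{1, 2, 3, 4, 5, 6, 8, 9, 10, 11}


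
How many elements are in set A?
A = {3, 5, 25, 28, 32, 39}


Set A = {3, 5, 25, 28, 32, 39}
Listing elements: 3, 5, 25, 28, 32, 39
Counting: 6 elements
|A| = 6

6


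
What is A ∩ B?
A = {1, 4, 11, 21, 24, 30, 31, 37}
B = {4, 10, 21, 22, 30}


Set A = {1, 4, 11, 21, 24, 30, 31, 37}
Set B = {4, 10, 21, 22, 30}
A ∩ B includes only elements in both sets.
Check each element of A against B:
1 ✗, 4 ✓, 11 ✗, 21 ✓, 24 ✗, 30 ✓, 31 ✗, 37 ✗
A ∩ B = {4, 21, 30}

{4, 21, 30}


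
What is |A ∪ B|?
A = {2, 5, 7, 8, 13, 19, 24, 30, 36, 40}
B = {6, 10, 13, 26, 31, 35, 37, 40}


Set A = {2, 5, 7, 8, 13, 19, 24, 30, 36, 40}, |A| = 10
Set B = {6, 10, 13, 26, 31, 35, 37, 40}, |B| = 8
A ∩ B = {13, 40}, |A ∩ B| = 2
|A ∪ B| = |A| + |B| - |A ∩ B| = 10 + 8 - 2 = 16

16


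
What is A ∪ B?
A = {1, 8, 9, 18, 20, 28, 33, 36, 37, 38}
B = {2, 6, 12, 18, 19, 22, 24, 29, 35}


Set A = {1, 8, 9, 18, 20, 28, 33, 36, 37, 38}
Set B = {2, 6, 12, 18, 19, 22, 24, 29, 35}
A ∪ B includes all elements in either set.
Elements from A: {1, 8, 9, 18, 20, 28, 33, 36, 37, 38}
Elements from B not already included: {2, 6, 12, 19, 22, 24, 29, 35}
A ∪ B = {1, 2, 6, 8, 9, 12, 18, 19, 20, 22, 24, 28, 29, 33, 35, 36, 37, 38}

{1, 2, 6, 8, 9, 12, 18, 19, 20, 22, 24, 28, 29, 33, 35, 36, 37, 38}


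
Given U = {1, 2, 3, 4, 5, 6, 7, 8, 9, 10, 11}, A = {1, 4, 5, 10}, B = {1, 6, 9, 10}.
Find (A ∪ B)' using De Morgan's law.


U = {1, 2, 3, 4, 5, 6, 7, 8, 9, 10, 11}
A = {1, 4, 5, 10}, B = {1, 6, 9, 10}
A ∪ B = {1, 4, 5, 6, 9, 10}
(A ∪ B)' = U \ (A ∪ B) = {2, 3, 7, 8, 11}
Verification via A' ∩ B': A' = {2, 3, 6, 7, 8, 9, 11}, B' = {2, 3, 4, 5, 7, 8, 11}
A' ∩ B' = {2, 3, 7, 8, 11} ✓

{2, 3, 7, 8, 11}


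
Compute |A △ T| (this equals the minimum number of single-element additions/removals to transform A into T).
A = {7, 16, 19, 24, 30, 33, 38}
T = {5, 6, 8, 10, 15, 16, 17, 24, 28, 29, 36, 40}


Set A = {7, 16, 19, 24, 30, 33, 38}
Set T = {5, 6, 8, 10, 15, 16, 17, 24, 28, 29, 36, 40}
Elements to remove from A (in A, not in T): {7, 19, 30, 33, 38} → 5 removals
Elements to add to A (in T, not in A): {5, 6, 8, 10, 15, 17, 28, 29, 36, 40} → 10 additions
Total edits = 5 + 10 = 15

15


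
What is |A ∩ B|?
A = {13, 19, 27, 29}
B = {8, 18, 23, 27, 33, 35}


Set A = {13, 19, 27, 29}
Set B = {8, 18, 23, 27, 33, 35}
A ∩ B = {27}
|A ∩ B| = 1

1


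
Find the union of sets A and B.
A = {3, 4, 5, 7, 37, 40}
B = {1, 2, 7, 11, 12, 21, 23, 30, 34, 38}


Set A = {3, 4, 5, 7, 37, 40}
Set B = {1, 2, 7, 11, 12, 21, 23, 30, 34, 38}
A ∪ B includes all elements in either set.
Elements from A: {3, 4, 5, 7, 37, 40}
Elements from B not already included: {1, 2, 11, 12, 21, 23, 30, 34, 38}
A ∪ B = {1, 2, 3, 4, 5, 7, 11, 12, 21, 23, 30, 34, 37, 38, 40}

{1, 2, 3, 4, 5, 7, 11, 12, 21, 23, 30, 34, 37, 38, 40}


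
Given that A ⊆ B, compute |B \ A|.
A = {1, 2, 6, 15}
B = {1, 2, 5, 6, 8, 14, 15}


Set A = {1, 2, 6, 15}, |A| = 4
Set B = {1, 2, 5, 6, 8, 14, 15}, |B| = 7
Since A ⊆ B: B \ A = {5, 8, 14}
|B| - |A| = 7 - 4 = 3

3


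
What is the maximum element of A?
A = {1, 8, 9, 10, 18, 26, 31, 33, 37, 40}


Set A = {1, 8, 9, 10, 18, 26, 31, 33, 37, 40}
Elements in ascending order: 1, 8, 9, 10, 18, 26, 31, 33, 37, 40
The largest element is 40.

40


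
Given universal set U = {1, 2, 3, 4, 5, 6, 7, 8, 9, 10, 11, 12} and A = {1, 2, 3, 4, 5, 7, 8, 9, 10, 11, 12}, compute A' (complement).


Universal set U = {1, 2, 3, 4, 5, 6, 7, 8, 9, 10, 11, 12}
Set A = {1, 2, 3, 4, 5, 7, 8, 9, 10, 11, 12}
A' = U \ A = elements in U but not in A
Checking each element of U:
1 (in A, exclude), 2 (in A, exclude), 3 (in A, exclude), 4 (in A, exclude), 5 (in A, exclude), 6 (not in A, include), 7 (in A, exclude), 8 (in A, exclude), 9 (in A, exclude), 10 (in A, exclude), 11 (in A, exclude), 12 (in A, exclude)
A' = {6}

{6}


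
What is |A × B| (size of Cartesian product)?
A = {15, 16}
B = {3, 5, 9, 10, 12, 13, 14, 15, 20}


Set A = {15, 16} has 2 elements.
Set B = {3, 5, 9, 10, 12, 13, 14, 15, 20} has 9 elements.
|A × B| = |A| × |B| = 2 × 9 = 18

18


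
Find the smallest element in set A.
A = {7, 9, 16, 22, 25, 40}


Set A = {7, 9, 16, 22, 25, 40}
Elements in ascending order: 7, 9, 16, 22, 25, 40
The smallest element is 7.

7


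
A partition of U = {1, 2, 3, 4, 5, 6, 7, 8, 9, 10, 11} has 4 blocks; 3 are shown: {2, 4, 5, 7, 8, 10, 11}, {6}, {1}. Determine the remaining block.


U = {1, 2, 3, 4, 5, 6, 7, 8, 9, 10, 11}
Shown blocks: {2, 4, 5, 7, 8, 10, 11}, {6}, {1}
A partition's blocks are pairwise disjoint and cover U, so the missing block = U \ (union of shown blocks).
Union of shown blocks: {1, 2, 4, 5, 6, 7, 8, 10, 11}
Missing block = U \ (union) = {3, 9}

{3, 9}


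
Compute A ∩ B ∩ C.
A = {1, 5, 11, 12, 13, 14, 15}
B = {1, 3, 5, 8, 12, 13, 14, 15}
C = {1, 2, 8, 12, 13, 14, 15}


Set A = {1, 5, 11, 12, 13, 14, 15}
Set B = {1, 3, 5, 8, 12, 13, 14, 15}
Set C = {1, 2, 8, 12, 13, 14, 15}
First, A ∩ B = {1, 5, 12, 13, 14, 15}
Then, (A ∩ B) ∩ C = {1, 12, 13, 14, 15}

{1, 12, 13, 14, 15}


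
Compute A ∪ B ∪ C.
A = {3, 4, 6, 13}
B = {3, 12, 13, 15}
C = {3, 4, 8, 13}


Set A = {3, 4, 6, 13}
Set B = {3, 12, 13, 15}
Set C = {3, 4, 8, 13}
First, A ∪ B = {3, 4, 6, 12, 13, 15}
Then, (A ∪ B) ∪ C = {3, 4, 6, 8, 12, 13, 15}

{3, 4, 6, 8, 12, 13, 15}


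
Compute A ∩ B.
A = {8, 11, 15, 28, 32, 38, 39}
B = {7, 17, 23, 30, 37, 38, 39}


Set A = {8, 11, 15, 28, 32, 38, 39}
Set B = {7, 17, 23, 30, 37, 38, 39}
A ∩ B includes only elements in both sets.
Check each element of A against B:
8 ✗, 11 ✗, 15 ✗, 28 ✗, 32 ✗, 38 ✓, 39 ✓
A ∩ B = {38, 39}

{38, 39}


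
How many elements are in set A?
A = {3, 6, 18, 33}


Set A = {3, 6, 18, 33}
Listing elements: 3, 6, 18, 33
Counting: 4 elements
|A| = 4

4


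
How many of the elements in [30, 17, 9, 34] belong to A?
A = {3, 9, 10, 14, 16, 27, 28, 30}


Set A = {3, 9, 10, 14, 16, 27, 28, 30}
Candidates: [30, 17, 9, 34]
Check each candidate:
30 ∈ A, 17 ∉ A, 9 ∈ A, 34 ∉ A
Count of candidates in A: 2

2


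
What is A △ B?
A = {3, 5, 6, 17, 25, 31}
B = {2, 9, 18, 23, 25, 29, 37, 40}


Set A = {3, 5, 6, 17, 25, 31}
Set B = {2, 9, 18, 23, 25, 29, 37, 40}
A △ B = (A \ B) ∪ (B \ A)
Elements in A but not B: {3, 5, 6, 17, 31}
Elements in B but not A: {2, 9, 18, 23, 29, 37, 40}
A △ B = {2, 3, 5, 6, 9, 17, 18, 23, 29, 31, 37, 40}

{2, 3, 5, 6, 9, 17, 18, 23, 29, 31, 37, 40}


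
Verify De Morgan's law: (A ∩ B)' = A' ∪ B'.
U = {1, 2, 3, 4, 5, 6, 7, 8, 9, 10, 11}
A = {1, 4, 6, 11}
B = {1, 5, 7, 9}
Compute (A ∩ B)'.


U = {1, 2, 3, 4, 5, 6, 7, 8, 9, 10, 11}
A = {1, 4, 6, 11}, B = {1, 5, 7, 9}
A ∩ B = {1}
(A ∩ B)' = U \ (A ∩ B) = {2, 3, 4, 5, 6, 7, 8, 9, 10, 11}
Verification via A' ∪ B': A' = {2, 3, 5, 7, 8, 9, 10}, B' = {2, 3, 4, 6, 8, 10, 11}
A' ∪ B' = {2, 3, 4, 5, 6, 7, 8, 9, 10, 11} ✓

{2, 3, 4, 5, 6, 7, 8, 9, 10, 11}


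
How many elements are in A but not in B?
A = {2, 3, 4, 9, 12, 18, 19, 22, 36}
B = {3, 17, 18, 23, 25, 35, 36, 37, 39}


Set A = {2, 3, 4, 9, 12, 18, 19, 22, 36}
Set B = {3, 17, 18, 23, 25, 35, 36, 37, 39}
A \ B = {2, 4, 9, 12, 19, 22}
|A \ B| = 6

6


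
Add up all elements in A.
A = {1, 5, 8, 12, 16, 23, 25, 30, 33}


Set A = {1, 5, 8, 12, 16, 23, 25, 30, 33}
Sum = 1 + 5 + 8 + 12 + 16 + 23 + 25 + 30 + 33 = 153

153


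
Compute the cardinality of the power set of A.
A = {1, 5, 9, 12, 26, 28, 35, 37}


Set A = {1, 5, 9, 12, 26, 28, 35, 37}
|A| = 8
The power set P(A) contains all subsets of A.
|P(A)| = 2^|A| = 2^8 = 256

256


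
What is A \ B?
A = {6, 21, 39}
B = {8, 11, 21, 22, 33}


Set A = {6, 21, 39}
Set B = {8, 11, 21, 22, 33}
A \ B includes elements in A that are not in B.
Check each element of A:
6 (not in B, keep), 21 (in B, remove), 39 (not in B, keep)
A \ B = {6, 39}

{6, 39}


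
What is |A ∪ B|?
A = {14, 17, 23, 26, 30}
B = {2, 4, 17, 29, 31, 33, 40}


Set A = {14, 17, 23, 26, 30}, |A| = 5
Set B = {2, 4, 17, 29, 31, 33, 40}, |B| = 7
A ∩ B = {17}, |A ∩ B| = 1
|A ∪ B| = |A| + |B| - |A ∩ B| = 5 + 7 - 1 = 11

11


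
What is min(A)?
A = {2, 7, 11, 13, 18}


Set A = {2, 7, 11, 13, 18}
Elements in ascending order: 2, 7, 11, 13, 18
The smallest element is 2.

2


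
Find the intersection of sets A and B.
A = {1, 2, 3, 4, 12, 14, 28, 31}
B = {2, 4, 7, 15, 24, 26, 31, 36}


Set A = {1, 2, 3, 4, 12, 14, 28, 31}
Set B = {2, 4, 7, 15, 24, 26, 31, 36}
A ∩ B includes only elements in both sets.
Check each element of A against B:
1 ✗, 2 ✓, 3 ✗, 4 ✓, 12 ✗, 14 ✗, 28 ✗, 31 ✓
A ∩ B = {2, 4, 31}

{2, 4, 31}


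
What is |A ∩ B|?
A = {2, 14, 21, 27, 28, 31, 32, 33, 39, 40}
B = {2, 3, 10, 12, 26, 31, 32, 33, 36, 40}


Set A = {2, 14, 21, 27, 28, 31, 32, 33, 39, 40}
Set B = {2, 3, 10, 12, 26, 31, 32, 33, 36, 40}
A ∩ B = {2, 31, 32, 33, 40}
|A ∩ B| = 5

5


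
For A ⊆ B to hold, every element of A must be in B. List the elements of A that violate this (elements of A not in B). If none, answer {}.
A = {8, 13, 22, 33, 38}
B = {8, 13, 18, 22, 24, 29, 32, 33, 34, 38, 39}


Set A = {8, 13, 22, 33, 38}
Set B = {8, 13, 18, 22, 24, 29, 32, 33, 34, 38, 39}
Check each element of A against B:
8 ∈ B, 13 ∈ B, 22 ∈ B, 33 ∈ B, 38 ∈ B
Elements of A not in B: {}

{}


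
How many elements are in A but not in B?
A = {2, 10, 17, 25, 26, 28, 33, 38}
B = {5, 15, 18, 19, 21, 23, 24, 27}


Set A = {2, 10, 17, 25, 26, 28, 33, 38}
Set B = {5, 15, 18, 19, 21, 23, 24, 27}
A \ B = {2, 10, 17, 25, 26, 28, 33, 38}
|A \ B| = 8

8


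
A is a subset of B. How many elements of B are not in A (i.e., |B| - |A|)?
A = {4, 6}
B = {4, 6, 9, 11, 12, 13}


Set A = {4, 6}, |A| = 2
Set B = {4, 6, 9, 11, 12, 13}, |B| = 6
Since A ⊆ B: B \ A = {9, 11, 12, 13}
|B| - |A| = 6 - 2 = 4

4


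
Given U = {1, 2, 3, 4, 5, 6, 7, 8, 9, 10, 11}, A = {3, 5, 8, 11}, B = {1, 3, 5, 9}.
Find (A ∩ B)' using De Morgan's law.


U = {1, 2, 3, 4, 5, 6, 7, 8, 9, 10, 11}
A = {3, 5, 8, 11}, B = {1, 3, 5, 9}
A ∩ B = {3, 5}
(A ∩ B)' = U \ (A ∩ B) = {1, 2, 4, 6, 7, 8, 9, 10, 11}
Verification via A' ∪ B': A' = {1, 2, 4, 6, 7, 9, 10}, B' = {2, 4, 6, 7, 8, 10, 11}
A' ∪ B' = {1, 2, 4, 6, 7, 8, 9, 10, 11} ✓

{1, 2, 4, 6, 7, 8, 9, 10, 11}


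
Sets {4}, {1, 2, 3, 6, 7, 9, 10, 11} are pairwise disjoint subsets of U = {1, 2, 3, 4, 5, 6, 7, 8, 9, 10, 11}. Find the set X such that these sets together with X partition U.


U = {1, 2, 3, 4, 5, 6, 7, 8, 9, 10, 11}
Shown blocks: {4}, {1, 2, 3, 6, 7, 9, 10, 11}
A partition's blocks are pairwise disjoint and cover U, so the missing block = U \ (union of shown blocks).
Union of shown blocks: {1, 2, 3, 4, 6, 7, 9, 10, 11}
Missing block = U \ (union) = {5, 8}

{5, 8}


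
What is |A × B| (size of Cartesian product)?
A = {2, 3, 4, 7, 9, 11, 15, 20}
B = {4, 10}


Set A = {2, 3, 4, 7, 9, 11, 15, 20} has 8 elements.
Set B = {4, 10} has 2 elements.
|A × B| = |A| × |B| = 8 × 2 = 16

16


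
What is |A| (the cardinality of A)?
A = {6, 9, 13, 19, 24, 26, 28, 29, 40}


Set A = {6, 9, 13, 19, 24, 26, 28, 29, 40}
Listing elements: 6, 9, 13, 19, 24, 26, 28, 29, 40
Counting: 9 elements
|A| = 9

9


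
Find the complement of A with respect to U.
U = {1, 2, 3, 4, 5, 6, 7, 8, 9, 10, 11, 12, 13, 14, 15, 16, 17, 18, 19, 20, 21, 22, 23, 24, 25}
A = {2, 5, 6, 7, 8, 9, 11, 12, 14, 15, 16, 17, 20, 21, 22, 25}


Universal set U = {1, 2, 3, 4, 5, 6, 7, 8, 9, 10, 11, 12, 13, 14, 15, 16, 17, 18, 19, 20, 21, 22, 23, 24, 25}
Set A = {2, 5, 6, 7, 8, 9, 11, 12, 14, 15, 16, 17, 20, 21, 22, 25}
A' = U \ A = elements in U but not in A
Checking each element of U:
1 (not in A, include), 2 (in A, exclude), 3 (not in A, include), 4 (not in A, include), 5 (in A, exclude), 6 (in A, exclude), 7 (in A, exclude), 8 (in A, exclude), 9 (in A, exclude), 10 (not in A, include), 11 (in A, exclude), 12 (in A, exclude), 13 (not in A, include), 14 (in A, exclude), 15 (in A, exclude), 16 (in A, exclude), 17 (in A, exclude), 18 (not in A, include), 19 (not in A, include), 20 (in A, exclude), 21 (in A, exclude), 22 (in A, exclude), 23 (not in A, include), 24 (not in A, include), 25 (in A, exclude)
A' = {1, 3, 4, 10, 13, 18, 19, 23, 24}

{1, 3, 4, 10, 13, 18, 19, 23, 24}


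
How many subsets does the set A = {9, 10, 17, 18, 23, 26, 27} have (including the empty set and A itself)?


Set A = {9, 10, 17, 18, 23, 26, 27}
|A| = 7
The power set P(A) contains all subsets of A.
|P(A)| = 2^|A| = 2^7 = 128

128


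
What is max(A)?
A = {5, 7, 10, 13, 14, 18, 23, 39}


Set A = {5, 7, 10, 13, 14, 18, 23, 39}
Elements in ascending order: 5, 7, 10, 13, 14, 18, 23, 39
The largest element is 39.

39


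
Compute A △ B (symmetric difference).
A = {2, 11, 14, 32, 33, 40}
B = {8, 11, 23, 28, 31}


Set A = {2, 11, 14, 32, 33, 40}
Set B = {8, 11, 23, 28, 31}
A △ B = (A \ B) ∪ (B \ A)
Elements in A but not B: {2, 14, 32, 33, 40}
Elements in B but not A: {8, 23, 28, 31}
A △ B = {2, 8, 14, 23, 28, 31, 32, 33, 40}

{2, 8, 14, 23, 28, 31, 32, 33, 40}


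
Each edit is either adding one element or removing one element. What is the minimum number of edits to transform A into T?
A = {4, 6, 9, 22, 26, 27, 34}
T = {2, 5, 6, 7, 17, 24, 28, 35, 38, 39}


Set A = {4, 6, 9, 22, 26, 27, 34}
Set T = {2, 5, 6, 7, 17, 24, 28, 35, 38, 39}
Elements to remove from A (in A, not in T): {4, 9, 22, 26, 27, 34} → 6 removals
Elements to add to A (in T, not in A): {2, 5, 7, 17, 24, 28, 35, 38, 39} → 9 additions
Total edits = 6 + 9 = 15

15


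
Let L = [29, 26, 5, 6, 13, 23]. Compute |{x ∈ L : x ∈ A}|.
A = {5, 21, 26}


Set A = {5, 21, 26}
Candidates: [29, 26, 5, 6, 13, 23]
Check each candidate:
29 ∉ A, 26 ∈ A, 5 ∈ A, 6 ∉ A, 13 ∉ A, 23 ∉ A
Count of candidates in A: 2

2


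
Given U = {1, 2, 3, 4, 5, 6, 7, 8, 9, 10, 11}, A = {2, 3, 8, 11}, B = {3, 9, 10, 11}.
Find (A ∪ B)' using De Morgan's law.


U = {1, 2, 3, 4, 5, 6, 7, 8, 9, 10, 11}
A = {2, 3, 8, 11}, B = {3, 9, 10, 11}
A ∪ B = {2, 3, 8, 9, 10, 11}
(A ∪ B)' = U \ (A ∪ B) = {1, 4, 5, 6, 7}
Verification via A' ∩ B': A' = {1, 4, 5, 6, 7, 9, 10}, B' = {1, 2, 4, 5, 6, 7, 8}
A' ∩ B' = {1, 4, 5, 6, 7} ✓

{1, 4, 5, 6, 7}


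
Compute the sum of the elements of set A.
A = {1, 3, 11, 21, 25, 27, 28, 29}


Set A = {1, 3, 11, 21, 25, 27, 28, 29}
Sum = 1 + 3 + 11 + 21 + 25 + 27 + 28 + 29 = 145

145


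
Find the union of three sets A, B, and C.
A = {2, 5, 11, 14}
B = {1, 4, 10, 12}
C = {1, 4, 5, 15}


Set A = {2, 5, 11, 14}
Set B = {1, 4, 10, 12}
Set C = {1, 4, 5, 15}
First, A ∪ B = {1, 2, 4, 5, 10, 11, 12, 14}
Then, (A ∪ B) ∪ C = {1, 2, 4, 5, 10, 11, 12, 14, 15}

{1, 2, 4, 5, 10, 11, 12, 14, 15}


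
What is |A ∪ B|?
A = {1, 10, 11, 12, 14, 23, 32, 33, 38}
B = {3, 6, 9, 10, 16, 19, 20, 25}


Set A = {1, 10, 11, 12, 14, 23, 32, 33, 38}, |A| = 9
Set B = {3, 6, 9, 10, 16, 19, 20, 25}, |B| = 8
A ∩ B = {10}, |A ∩ B| = 1
|A ∪ B| = |A| + |B| - |A ∩ B| = 9 + 8 - 1 = 16

16


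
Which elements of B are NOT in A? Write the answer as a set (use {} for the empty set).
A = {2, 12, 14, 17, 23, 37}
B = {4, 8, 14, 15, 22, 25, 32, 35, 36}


Set A = {2, 12, 14, 17, 23, 37}
Set B = {4, 8, 14, 15, 22, 25, 32, 35, 36}
Check each element of B against A:
4 ∉ A (include), 8 ∉ A (include), 14 ∈ A, 15 ∉ A (include), 22 ∉ A (include), 25 ∉ A (include), 32 ∉ A (include), 35 ∉ A (include), 36 ∉ A (include)
Elements of B not in A: {4, 8, 15, 22, 25, 32, 35, 36}

{4, 8, 15, 22, 25, 32, 35, 36}


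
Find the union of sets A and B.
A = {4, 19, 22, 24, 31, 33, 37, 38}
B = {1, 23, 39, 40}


Set A = {4, 19, 22, 24, 31, 33, 37, 38}
Set B = {1, 23, 39, 40}
A ∪ B includes all elements in either set.
Elements from A: {4, 19, 22, 24, 31, 33, 37, 38}
Elements from B not already included: {1, 23, 39, 40}
A ∪ B = {1, 4, 19, 22, 23, 24, 31, 33, 37, 38, 39, 40}

{1, 4, 19, 22, 23, 24, 31, 33, 37, 38, 39, 40}


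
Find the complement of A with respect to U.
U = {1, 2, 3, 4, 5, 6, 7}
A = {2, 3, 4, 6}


Universal set U = {1, 2, 3, 4, 5, 6, 7}
Set A = {2, 3, 4, 6}
A' = U \ A = elements in U but not in A
Checking each element of U:
1 (not in A, include), 2 (in A, exclude), 3 (in A, exclude), 4 (in A, exclude), 5 (not in A, include), 6 (in A, exclude), 7 (not in A, include)
A' = {1, 5, 7}

{1, 5, 7}


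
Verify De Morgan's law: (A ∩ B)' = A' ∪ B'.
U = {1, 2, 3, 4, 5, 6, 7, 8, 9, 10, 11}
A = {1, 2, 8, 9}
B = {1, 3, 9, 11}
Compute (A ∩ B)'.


U = {1, 2, 3, 4, 5, 6, 7, 8, 9, 10, 11}
A = {1, 2, 8, 9}, B = {1, 3, 9, 11}
A ∩ B = {1, 9}
(A ∩ B)' = U \ (A ∩ B) = {2, 3, 4, 5, 6, 7, 8, 10, 11}
Verification via A' ∪ B': A' = {3, 4, 5, 6, 7, 10, 11}, B' = {2, 4, 5, 6, 7, 8, 10}
A' ∪ B' = {2, 3, 4, 5, 6, 7, 8, 10, 11} ✓

{2, 3, 4, 5, 6, 7, 8, 10, 11}


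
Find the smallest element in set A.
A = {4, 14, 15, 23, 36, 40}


Set A = {4, 14, 15, 23, 36, 40}
Elements in ascending order: 4, 14, 15, 23, 36, 40
The smallest element is 4.

4


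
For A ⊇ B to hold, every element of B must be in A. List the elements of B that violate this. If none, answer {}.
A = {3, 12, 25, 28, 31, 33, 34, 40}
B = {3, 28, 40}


Set A = {3, 12, 25, 28, 31, 33, 34, 40}
Set B = {3, 28, 40}
Check each element of B against A:
3 ∈ A, 28 ∈ A, 40 ∈ A
Elements of B not in A: {}

{}


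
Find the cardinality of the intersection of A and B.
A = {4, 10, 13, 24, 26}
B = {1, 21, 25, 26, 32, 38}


Set A = {4, 10, 13, 24, 26}
Set B = {1, 21, 25, 26, 32, 38}
A ∩ B = {26}
|A ∩ B| = 1

1


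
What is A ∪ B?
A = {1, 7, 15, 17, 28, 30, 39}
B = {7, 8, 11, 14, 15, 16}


Set A = {1, 7, 15, 17, 28, 30, 39}
Set B = {7, 8, 11, 14, 15, 16}
A ∪ B includes all elements in either set.
Elements from A: {1, 7, 15, 17, 28, 30, 39}
Elements from B not already included: {8, 11, 14, 16}
A ∪ B = {1, 7, 8, 11, 14, 15, 16, 17, 28, 30, 39}

{1, 7, 8, 11, 14, 15, 16, 17, 28, 30, 39}


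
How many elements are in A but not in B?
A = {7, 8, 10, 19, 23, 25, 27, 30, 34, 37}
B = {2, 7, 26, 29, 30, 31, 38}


Set A = {7, 8, 10, 19, 23, 25, 27, 30, 34, 37}
Set B = {2, 7, 26, 29, 30, 31, 38}
A \ B = {8, 10, 19, 23, 25, 27, 34, 37}
|A \ B| = 8

8


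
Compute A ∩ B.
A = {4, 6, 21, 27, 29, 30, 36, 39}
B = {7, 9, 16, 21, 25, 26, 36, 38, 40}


Set A = {4, 6, 21, 27, 29, 30, 36, 39}
Set B = {7, 9, 16, 21, 25, 26, 36, 38, 40}
A ∩ B includes only elements in both sets.
Check each element of A against B:
4 ✗, 6 ✗, 21 ✓, 27 ✗, 29 ✗, 30 ✗, 36 ✓, 39 ✗
A ∩ B = {21, 36}

{21, 36}


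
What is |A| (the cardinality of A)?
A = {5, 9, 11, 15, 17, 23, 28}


Set A = {5, 9, 11, 15, 17, 23, 28}
Listing elements: 5, 9, 11, 15, 17, 23, 28
Counting: 7 elements
|A| = 7

7


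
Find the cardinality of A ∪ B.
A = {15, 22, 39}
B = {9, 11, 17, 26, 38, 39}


Set A = {15, 22, 39}, |A| = 3
Set B = {9, 11, 17, 26, 38, 39}, |B| = 6
A ∩ B = {39}, |A ∩ B| = 1
|A ∪ B| = |A| + |B| - |A ∩ B| = 3 + 6 - 1 = 8

8


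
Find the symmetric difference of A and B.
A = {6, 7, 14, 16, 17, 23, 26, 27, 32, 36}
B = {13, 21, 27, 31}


Set A = {6, 7, 14, 16, 17, 23, 26, 27, 32, 36}
Set B = {13, 21, 27, 31}
A △ B = (A \ B) ∪ (B \ A)
Elements in A but not B: {6, 7, 14, 16, 17, 23, 26, 32, 36}
Elements in B but not A: {13, 21, 31}
A △ B = {6, 7, 13, 14, 16, 17, 21, 23, 26, 31, 32, 36}

{6, 7, 13, 14, 16, 17, 21, 23, 26, 31, 32, 36}


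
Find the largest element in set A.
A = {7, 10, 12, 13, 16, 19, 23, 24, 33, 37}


Set A = {7, 10, 12, 13, 16, 19, 23, 24, 33, 37}
Elements in ascending order: 7, 10, 12, 13, 16, 19, 23, 24, 33, 37
The largest element is 37.

37


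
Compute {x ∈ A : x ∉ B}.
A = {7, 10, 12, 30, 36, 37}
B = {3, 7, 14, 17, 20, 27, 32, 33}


Set A = {7, 10, 12, 30, 36, 37}
Set B = {3, 7, 14, 17, 20, 27, 32, 33}
Check each element of A against B:
7 ∈ B, 10 ∉ B (include), 12 ∉ B (include), 30 ∉ B (include), 36 ∉ B (include), 37 ∉ B (include)
Elements of A not in B: {10, 12, 30, 36, 37}

{10, 12, 30, 36, 37}


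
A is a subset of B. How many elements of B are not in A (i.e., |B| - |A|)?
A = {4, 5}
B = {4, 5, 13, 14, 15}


Set A = {4, 5}, |A| = 2
Set B = {4, 5, 13, 14, 15}, |B| = 5
Since A ⊆ B: B \ A = {13, 14, 15}
|B| - |A| = 5 - 2 = 3

3


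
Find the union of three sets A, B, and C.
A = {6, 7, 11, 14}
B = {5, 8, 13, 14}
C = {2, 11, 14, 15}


Set A = {6, 7, 11, 14}
Set B = {5, 8, 13, 14}
Set C = {2, 11, 14, 15}
First, A ∪ B = {5, 6, 7, 8, 11, 13, 14}
Then, (A ∪ B) ∪ C = {2, 5, 6, 7, 8, 11, 13, 14, 15}

{2, 5, 6, 7, 8, 11, 13, 14, 15}


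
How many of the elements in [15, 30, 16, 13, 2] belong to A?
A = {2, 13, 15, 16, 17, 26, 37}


Set A = {2, 13, 15, 16, 17, 26, 37}
Candidates: [15, 30, 16, 13, 2]
Check each candidate:
15 ∈ A, 30 ∉ A, 16 ∈ A, 13 ∈ A, 2 ∈ A
Count of candidates in A: 4

4


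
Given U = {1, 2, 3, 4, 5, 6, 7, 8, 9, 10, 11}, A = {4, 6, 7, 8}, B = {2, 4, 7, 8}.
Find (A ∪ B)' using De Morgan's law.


U = {1, 2, 3, 4, 5, 6, 7, 8, 9, 10, 11}
A = {4, 6, 7, 8}, B = {2, 4, 7, 8}
A ∪ B = {2, 4, 6, 7, 8}
(A ∪ B)' = U \ (A ∪ B) = {1, 3, 5, 9, 10, 11}
Verification via A' ∩ B': A' = {1, 2, 3, 5, 9, 10, 11}, B' = {1, 3, 5, 6, 9, 10, 11}
A' ∩ B' = {1, 3, 5, 9, 10, 11} ✓

{1, 3, 5, 9, 10, 11}


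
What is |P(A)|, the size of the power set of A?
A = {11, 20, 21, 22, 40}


Set A = {11, 20, 21, 22, 40}
|A| = 5
The power set P(A) contains all subsets of A.
|P(A)| = 2^|A| = 2^5 = 32

32


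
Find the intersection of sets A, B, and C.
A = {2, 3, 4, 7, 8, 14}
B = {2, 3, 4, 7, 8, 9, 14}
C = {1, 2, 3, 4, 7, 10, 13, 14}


Set A = {2, 3, 4, 7, 8, 14}
Set B = {2, 3, 4, 7, 8, 9, 14}
Set C = {1, 2, 3, 4, 7, 10, 13, 14}
First, A ∩ B = {2, 3, 4, 7, 8, 14}
Then, (A ∩ B) ∩ C = {2, 3, 4, 7, 14}

{2, 3, 4, 7, 14}


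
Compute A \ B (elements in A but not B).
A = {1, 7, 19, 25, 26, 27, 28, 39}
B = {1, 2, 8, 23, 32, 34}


Set A = {1, 7, 19, 25, 26, 27, 28, 39}
Set B = {1, 2, 8, 23, 32, 34}
A \ B includes elements in A that are not in B.
Check each element of A:
1 (in B, remove), 7 (not in B, keep), 19 (not in B, keep), 25 (not in B, keep), 26 (not in B, keep), 27 (not in B, keep), 28 (not in B, keep), 39 (not in B, keep)
A \ B = {7, 19, 25, 26, 27, 28, 39}

{7, 19, 25, 26, 27, 28, 39}


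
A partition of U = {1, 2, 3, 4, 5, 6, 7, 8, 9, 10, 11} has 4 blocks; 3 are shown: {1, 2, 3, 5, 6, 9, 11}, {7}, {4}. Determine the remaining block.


U = {1, 2, 3, 4, 5, 6, 7, 8, 9, 10, 11}
Shown blocks: {1, 2, 3, 5, 6, 9, 11}, {7}, {4}
A partition's blocks are pairwise disjoint and cover U, so the missing block = U \ (union of shown blocks).
Union of shown blocks: {1, 2, 3, 4, 5, 6, 7, 9, 11}
Missing block = U \ (union) = {8, 10}

{8, 10}


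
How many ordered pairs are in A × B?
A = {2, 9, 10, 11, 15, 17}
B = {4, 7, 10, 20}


Set A = {2, 9, 10, 11, 15, 17} has 6 elements.
Set B = {4, 7, 10, 20} has 4 elements.
|A × B| = |A| × |B| = 6 × 4 = 24

24


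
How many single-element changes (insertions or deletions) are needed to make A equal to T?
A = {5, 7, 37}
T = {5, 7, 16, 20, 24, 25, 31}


Set A = {5, 7, 37}
Set T = {5, 7, 16, 20, 24, 25, 31}
Elements to remove from A (in A, not in T): {37} → 1 removals
Elements to add to A (in T, not in A): {16, 20, 24, 25, 31} → 5 additions
Total edits = 1 + 5 = 6

6


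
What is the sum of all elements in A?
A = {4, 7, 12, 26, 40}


Set A = {4, 7, 12, 26, 40}
Sum = 4 + 7 + 12 + 26 + 40 = 89

89


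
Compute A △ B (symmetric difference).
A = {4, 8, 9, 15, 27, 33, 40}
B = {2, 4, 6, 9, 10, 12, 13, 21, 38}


Set A = {4, 8, 9, 15, 27, 33, 40}
Set B = {2, 4, 6, 9, 10, 12, 13, 21, 38}
A △ B = (A \ B) ∪ (B \ A)
Elements in A but not B: {8, 15, 27, 33, 40}
Elements in B but not A: {2, 6, 10, 12, 13, 21, 38}
A △ B = {2, 6, 8, 10, 12, 13, 15, 21, 27, 33, 38, 40}

{2, 6, 8, 10, 12, 13, 15, 21, 27, 33, 38, 40}


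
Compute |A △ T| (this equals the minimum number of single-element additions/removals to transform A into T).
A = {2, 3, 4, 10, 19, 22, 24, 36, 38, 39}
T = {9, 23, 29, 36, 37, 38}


Set A = {2, 3, 4, 10, 19, 22, 24, 36, 38, 39}
Set T = {9, 23, 29, 36, 37, 38}
Elements to remove from A (in A, not in T): {2, 3, 4, 10, 19, 22, 24, 39} → 8 removals
Elements to add to A (in T, not in A): {9, 23, 29, 37} → 4 additions
Total edits = 8 + 4 = 12

12


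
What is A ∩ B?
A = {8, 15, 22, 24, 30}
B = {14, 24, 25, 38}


Set A = {8, 15, 22, 24, 30}
Set B = {14, 24, 25, 38}
A ∩ B includes only elements in both sets.
Check each element of A against B:
8 ✗, 15 ✗, 22 ✗, 24 ✓, 30 ✗
A ∩ B = {24}

{24}


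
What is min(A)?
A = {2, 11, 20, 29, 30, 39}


Set A = {2, 11, 20, 29, 30, 39}
Elements in ascending order: 2, 11, 20, 29, 30, 39
The smallest element is 2.

2


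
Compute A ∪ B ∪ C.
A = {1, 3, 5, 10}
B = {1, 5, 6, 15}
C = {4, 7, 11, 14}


Set A = {1, 3, 5, 10}
Set B = {1, 5, 6, 15}
Set C = {4, 7, 11, 14}
First, A ∪ B = {1, 3, 5, 6, 10, 15}
Then, (A ∪ B) ∪ C = {1, 3, 4, 5, 6, 7, 10, 11, 14, 15}

{1, 3, 4, 5, 6, 7, 10, 11, 14, 15}


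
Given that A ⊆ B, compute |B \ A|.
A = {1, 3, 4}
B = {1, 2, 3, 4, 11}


Set A = {1, 3, 4}, |A| = 3
Set B = {1, 2, 3, 4, 11}, |B| = 5
Since A ⊆ B: B \ A = {2, 11}
|B| - |A| = 5 - 3 = 2

2


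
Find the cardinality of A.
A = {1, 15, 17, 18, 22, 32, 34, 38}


Set A = {1, 15, 17, 18, 22, 32, 34, 38}
Listing elements: 1, 15, 17, 18, 22, 32, 34, 38
Counting: 8 elements
|A| = 8

8


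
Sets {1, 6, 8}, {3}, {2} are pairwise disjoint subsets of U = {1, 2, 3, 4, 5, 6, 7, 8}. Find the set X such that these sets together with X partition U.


U = {1, 2, 3, 4, 5, 6, 7, 8}
Shown blocks: {1, 6, 8}, {3}, {2}
A partition's blocks are pairwise disjoint and cover U, so the missing block = U \ (union of shown blocks).
Union of shown blocks: {1, 2, 3, 6, 8}
Missing block = U \ (union) = {4, 5, 7}

{4, 5, 7}


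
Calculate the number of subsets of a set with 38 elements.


The set has 38 elements.
The power set contains all possible subsets.
|P(A)| = 2^|A| = 2^38 = 274877906944

274877906944


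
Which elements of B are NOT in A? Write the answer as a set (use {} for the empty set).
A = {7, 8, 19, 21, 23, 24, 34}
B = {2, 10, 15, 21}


Set A = {7, 8, 19, 21, 23, 24, 34}
Set B = {2, 10, 15, 21}
Check each element of B against A:
2 ∉ A (include), 10 ∉ A (include), 15 ∉ A (include), 21 ∈ A
Elements of B not in A: {2, 10, 15}

{2, 10, 15}


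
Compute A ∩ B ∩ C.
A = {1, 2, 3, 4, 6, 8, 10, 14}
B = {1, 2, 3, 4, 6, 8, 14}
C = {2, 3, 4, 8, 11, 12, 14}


Set A = {1, 2, 3, 4, 6, 8, 10, 14}
Set B = {1, 2, 3, 4, 6, 8, 14}
Set C = {2, 3, 4, 8, 11, 12, 14}
First, A ∩ B = {1, 2, 3, 4, 6, 8, 14}
Then, (A ∩ B) ∩ C = {2, 3, 4, 8, 14}

{2, 3, 4, 8, 14}


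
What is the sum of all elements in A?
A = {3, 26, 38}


Set A = {3, 26, 38}
Sum = 3 + 26 + 38 = 67

67


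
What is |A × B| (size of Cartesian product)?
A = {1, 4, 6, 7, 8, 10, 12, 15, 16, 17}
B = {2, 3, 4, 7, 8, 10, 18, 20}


Set A = {1, 4, 6, 7, 8, 10, 12, 15, 16, 17} has 10 elements.
Set B = {2, 3, 4, 7, 8, 10, 18, 20} has 8 elements.
|A × B| = |A| × |B| = 10 × 8 = 80

80


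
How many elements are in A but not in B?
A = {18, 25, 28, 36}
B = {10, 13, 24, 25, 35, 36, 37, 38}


Set A = {18, 25, 28, 36}
Set B = {10, 13, 24, 25, 35, 36, 37, 38}
A \ B = {18, 28}
|A \ B| = 2

2


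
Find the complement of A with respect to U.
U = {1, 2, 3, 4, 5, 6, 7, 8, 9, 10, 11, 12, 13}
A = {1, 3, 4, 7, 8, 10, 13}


Universal set U = {1, 2, 3, 4, 5, 6, 7, 8, 9, 10, 11, 12, 13}
Set A = {1, 3, 4, 7, 8, 10, 13}
A' = U \ A = elements in U but not in A
Checking each element of U:
1 (in A, exclude), 2 (not in A, include), 3 (in A, exclude), 4 (in A, exclude), 5 (not in A, include), 6 (not in A, include), 7 (in A, exclude), 8 (in A, exclude), 9 (not in A, include), 10 (in A, exclude), 11 (not in A, include), 12 (not in A, include), 13 (in A, exclude)
A' = {2, 5, 6, 9, 11, 12}

{2, 5, 6, 9, 11, 12}


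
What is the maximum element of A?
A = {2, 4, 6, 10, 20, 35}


Set A = {2, 4, 6, 10, 20, 35}
Elements in ascending order: 2, 4, 6, 10, 20, 35
The largest element is 35.

35


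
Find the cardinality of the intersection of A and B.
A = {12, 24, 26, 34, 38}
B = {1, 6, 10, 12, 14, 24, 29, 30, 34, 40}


Set A = {12, 24, 26, 34, 38}
Set B = {1, 6, 10, 12, 14, 24, 29, 30, 34, 40}
A ∩ B = {12, 24, 34}
|A ∩ B| = 3

3


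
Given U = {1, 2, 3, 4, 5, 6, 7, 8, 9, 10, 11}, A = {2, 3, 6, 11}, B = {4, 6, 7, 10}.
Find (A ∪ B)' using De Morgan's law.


U = {1, 2, 3, 4, 5, 6, 7, 8, 9, 10, 11}
A = {2, 3, 6, 11}, B = {4, 6, 7, 10}
A ∪ B = {2, 3, 4, 6, 7, 10, 11}
(A ∪ B)' = U \ (A ∪ B) = {1, 5, 8, 9}
Verification via A' ∩ B': A' = {1, 4, 5, 7, 8, 9, 10}, B' = {1, 2, 3, 5, 8, 9, 11}
A' ∩ B' = {1, 5, 8, 9} ✓

{1, 5, 8, 9}


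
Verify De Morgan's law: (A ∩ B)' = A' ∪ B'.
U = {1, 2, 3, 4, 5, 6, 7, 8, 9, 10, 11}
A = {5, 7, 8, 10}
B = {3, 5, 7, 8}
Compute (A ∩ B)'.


U = {1, 2, 3, 4, 5, 6, 7, 8, 9, 10, 11}
A = {5, 7, 8, 10}, B = {3, 5, 7, 8}
A ∩ B = {5, 7, 8}
(A ∩ B)' = U \ (A ∩ B) = {1, 2, 3, 4, 6, 9, 10, 11}
Verification via A' ∪ B': A' = {1, 2, 3, 4, 6, 9, 11}, B' = {1, 2, 4, 6, 9, 10, 11}
A' ∪ B' = {1, 2, 3, 4, 6, 9, 10, 11} ✓

{1, 2, 3, 4, 6, 9, 10, 11}


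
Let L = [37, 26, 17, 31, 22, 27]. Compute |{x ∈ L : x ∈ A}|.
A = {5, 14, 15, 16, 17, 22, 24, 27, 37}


Set A = {5, 14, 15, 16, 17, 22, 24, 27, 37}
Candidates: [37, 26, 17, 31, 22, 27]
Check each candidate:
37 ∈ A, 26 ∉ A, 17 ∈ A, 31 ∉ A, 22 ∈ A, 27 ∈ A
Count of candidates in A: 4

4


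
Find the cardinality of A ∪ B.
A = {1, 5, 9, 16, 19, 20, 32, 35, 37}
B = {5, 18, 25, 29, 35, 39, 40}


Set A = {1, 5, 9, 16, 19, 20, 32, 35, 37}, |A| = 9
Set B = {5, 18, 25, 29, 35, 39, 40}, |B| = 7
A ∩ B = {5, 35}, |A ∩ B| = 2
|A ∪ B| = |A| + |B| - |A ∩ B| = 9 + 7 - 2 = 14

14


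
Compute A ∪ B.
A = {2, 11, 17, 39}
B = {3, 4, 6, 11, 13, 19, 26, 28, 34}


Set A = {2, 11, 17, 39}
Set B = {3, 4, 6, 11, 13, 19, 26, 28, 34}
A ∪ B includes all elements in either set.
Elements from A: {2, 11, 17, 39}
Elements from B not already included: {3, 4, 6, 13, 19, 26, 28, 34}
A ∪ B = {2, 3, 4, 6, 11, 13, 17, 19, 26, 28, 34, 39}

{2, 3, 4, 6, 11, 13, 17, 19, 26, 28, 34, 39}


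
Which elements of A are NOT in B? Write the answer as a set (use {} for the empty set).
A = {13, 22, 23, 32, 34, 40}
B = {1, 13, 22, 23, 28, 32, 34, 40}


Set A = {13, 22, 23, 32, 34, 40}
Set B = {1, 13, 22, 23, 28, 32, 34, 40}
Check each element of A against B:
13 ∈ B, 22 ∈ B, 23 ∈ B, 32 ∈ B, 34 ∈ B, 40 ∈ B
Elements of A not in B: {}

{}


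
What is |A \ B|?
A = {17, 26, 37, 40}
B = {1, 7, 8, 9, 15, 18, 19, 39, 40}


Set A = {17, 26, 37, 40}
Set B = {1, 7, 8, 9, 15, 18, 19, 39, 40}
A \ B = {17, 26, 37}
|A \ B| = 3

3


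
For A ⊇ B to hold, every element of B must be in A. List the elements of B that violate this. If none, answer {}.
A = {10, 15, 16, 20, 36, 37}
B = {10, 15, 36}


Set A = {10, 15, 16, 20, 36, 37}
Set B = {10, 15, 36}
Check each element of B against A:
10 ∈ A, 15 ∈ A, 36 ∈ A
Elements of B not in A: {}

{}


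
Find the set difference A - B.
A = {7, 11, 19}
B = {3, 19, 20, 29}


Set A = {7, 11, 19}
Set B = {3, 19, 20, 29}
A \ B includes elements in A that are not in B.
Check each element of A:
7 (not in B, keep), 11 (not in B, keep), 19 (in B, remove)
A \ B = {7, 11}

{7, 11}


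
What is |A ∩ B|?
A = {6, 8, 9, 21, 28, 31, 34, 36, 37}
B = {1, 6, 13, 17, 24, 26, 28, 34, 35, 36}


Set A = {6, 8, 9, 21, 28, 31, 34, 36, 37}
Set B = {1, 6, 13, 17, 24, 26, 28, 34, 35, 36}
A ∩ B = {6, 28, 34, 36}
|A ∩ B| = 4

4


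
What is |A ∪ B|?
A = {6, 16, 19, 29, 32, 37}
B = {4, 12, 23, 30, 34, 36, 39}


Set A = {6, 16, 19, 29, 32, 37}, |A| = 6
Set B = {4, 12, 23, 30, 34, 36, 39}, |B| = 7
A ∩ B = {}, |A ∩ B| = 0
|A ∪ B| = |A| + |B| - |A ∩ B| = 6 + 7 - 0 = 13

13


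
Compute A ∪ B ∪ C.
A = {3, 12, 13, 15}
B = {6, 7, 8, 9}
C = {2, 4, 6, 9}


Set A = {3, 12, 13, 15}
Set B = {6, 7, 8, 9}
Set C = {2, 4, 6, 9}
First, A ∪ B = {3, 6, 7, 8, 9, 12, 13, 15}
Then, (A ∪ B) ∪ C = {2, 3, 4, 6, 7, 8, 9, 12, 13, 15}

{2, 3, 4, 6, 7, 8, 9, 12, 13, 15}


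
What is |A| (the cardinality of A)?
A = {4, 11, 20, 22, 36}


Set A = {4, 11, 20, 22, 36}
Listing elements: 4, 11, 20, 22, 36
Counting: 5 elements
|A| = 5

5


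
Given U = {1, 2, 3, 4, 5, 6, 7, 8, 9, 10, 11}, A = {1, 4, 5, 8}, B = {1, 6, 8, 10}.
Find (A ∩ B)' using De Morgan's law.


U = {1, 2, 3, 4, 5, 6, 7, 8, 9, 10, 11}
A = {1, 4, 5, 8}, B = {1, 6, 8, 10}
A ∩ B = {1, 8}
(A ∩ B)' = U \ (A ∩ B) = {2, 3, 4, 5, 6, 7, 9, 10, 11}
Verification via A' ∪ B': A' = {2, 3, 6, 7, 9, 10, 11}, B' = {2, 3, 4, 5, 7, 9, 11}
A' ∪ B' = {2, 3, 4, 5, 6, 7, 9, 10, 11} ✓

{2, 3, 4, 5, 6, 7, 9, 10, 11}


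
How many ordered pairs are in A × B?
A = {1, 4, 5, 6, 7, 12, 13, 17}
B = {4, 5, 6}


Set A = {1, 4, 5, 6, 7, 12, 13, 17} has 8 elements.
Set B = {4, 5, 6} has 3 elements.
|A × B| = |A| × |B| = 8 × 3 = 24

24


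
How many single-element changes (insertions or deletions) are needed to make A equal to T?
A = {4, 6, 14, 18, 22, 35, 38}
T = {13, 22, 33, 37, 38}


Set A = {4, 6, 14, 18, 22, 35, 38}
Set T = {13, 22, 33, 37, 38}
Elements to remove from A (in A, not in T): {4, 6, 14, 18, 35} → 5 removals
Elements to add to A (in T, not in A): {13, 33, 37} → 3 additions
Total edits = 5 + 3 = 8

8


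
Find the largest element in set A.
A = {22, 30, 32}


Set A = {22, 30, 32}
Elements in ascending order: 22, 30, 32
The largest element is 32.

32


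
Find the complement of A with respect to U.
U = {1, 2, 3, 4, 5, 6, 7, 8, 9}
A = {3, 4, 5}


Universal set U = {1, 2, 3, 4, 5, 6, 7, 8, 9}
Set A = {3, 4, 5}
A' = U \ A = elements in U but not in A
Checking each element of U:
1 (not in A, include), 2 (not in A, include), 3 (in A, exclude), 4 (in A, exclude), 5 (in A, exclude), 6 (not in A, include), 7 (not in A, include), 8 (not in A, include), 9 (not in A, include)
A' = {1, 2, 6, 7, 8, 9}

{1, 2, 6, 7, 8, 9}


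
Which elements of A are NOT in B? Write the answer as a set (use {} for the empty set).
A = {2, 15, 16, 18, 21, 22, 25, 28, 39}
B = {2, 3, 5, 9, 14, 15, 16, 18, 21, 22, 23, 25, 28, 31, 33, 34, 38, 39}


Set A = {2, 15, 16, 18, 21, 22, 25, 28, 39}
Set B = {2, 3, 5, 9, 14, 15, 16, 18, 21, 22, 23, 25, 28, 31, 33, 34, 38, 39}
Check each element of A against B:
2 ∈ B, 15 ∈ B, 16 ∈ B, 18 ∈ B, 21 ∈ B, 22 ∈ B, 25 ∈ B, 28 ∈ B, 39 ∈ B
Elements of A not in B: {}

{}


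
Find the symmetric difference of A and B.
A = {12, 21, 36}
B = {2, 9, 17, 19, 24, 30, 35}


Set A = {12, 21, 36}
Set B = {2, 9, 17, 19, 24, 30, 35}
A △ B = (A \ B) ∪ (B \ A)
Elements in A but not B: {12, 21, 36}
Elements in B but not A: {2, 9, 17, 19, 24, 30, 35}
A △ B = {2, 9, 12, 17, 19, 21, 24, 30, 35, 36}

{2, 9, 12, 17, 19, 21, 24, 30, 35, 36}


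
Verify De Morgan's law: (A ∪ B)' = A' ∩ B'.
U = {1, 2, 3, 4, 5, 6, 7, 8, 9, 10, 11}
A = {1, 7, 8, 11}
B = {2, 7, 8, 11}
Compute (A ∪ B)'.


U = {1, 2, 3, 4, 5, 6, 7, 8, 9, 10, 11}
A = {1, 7, 8, 11}, B = {2, 7, 8, 11}
A ∪ B = {1, 2, 7, 8, 11}
(A ∪ B)' = U \ (A ∪ B) = {3, 4, 5, 6, 9, 10}
Verification via A' ∩ B': A' = {2, 3, 4, 5, 6, 9, 10}, B' = {1, 3, 4, 5, 6, 9, 10}
A' ∩ B' = {3, 4, 5, 6, 9, 10} ✓

{3, 4, 5, 6, 9, 10}


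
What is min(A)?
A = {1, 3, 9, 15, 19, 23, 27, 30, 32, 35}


Set A = {1, 3, 9, 15, 19, 23, 27, 30, 32, 35}
Elements in ascending order: 1, 3, 9, 15, 19, 23, 27, 30, 32, 35
The smallest element is 1.

1


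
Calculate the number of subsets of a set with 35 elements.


The set has 35 elements.
The power set contains all possible subsets.
|P(A)| = 2^|A| = 2^35 = 34359738368

34359738368


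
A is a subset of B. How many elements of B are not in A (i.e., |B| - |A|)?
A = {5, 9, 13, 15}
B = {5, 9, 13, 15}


Set A = {5, 9, 13, 15}, |A| = 4
Set B = {5, 9, 13, 15}, |B| = 4
Since A ⊆ B: B \ A = {}
|B| - |A| = 4 - 4 = 0

0


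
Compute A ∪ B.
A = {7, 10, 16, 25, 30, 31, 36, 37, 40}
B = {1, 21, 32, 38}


Set A = {7, 10, 16, 25, 30, 31, 36, 37, 40}
Set B = {1, 21, 32, 38}
A ∪ B includes all elements in either set.
Elements from A: {7, 10, 16, 25, 30, 31, 36, 37, 40}
Elements from B not already included: {1, 21, 32, 38}
A ∪ B = {1, 7, 10, 16, 21, 25, 30, 31, 32, 36, 37, 38, 40}

{1, 7, 10, 16, 21, 25, 30, 31, 32, 36, 37, 38, 40}


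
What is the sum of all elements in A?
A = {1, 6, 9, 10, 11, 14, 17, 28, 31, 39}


Set A = {1, 6, 9, 10, 11, 14, 17, 28, 31, 39}
Sum = 1 + 6 + 9 + 10 + 11 + 14 + 17 + 28 + 31 + 39 = 166

166


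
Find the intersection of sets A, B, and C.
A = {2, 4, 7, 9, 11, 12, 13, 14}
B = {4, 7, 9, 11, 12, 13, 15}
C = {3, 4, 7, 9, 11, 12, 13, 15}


Set A = {2, 4, 7, 9, 11, 12, 13, 14}
Set B = {4, 7, 9, 11, 12, 13, 15}
Set C = {3, 4, 7, 9, 11, 12, 13, 15}
First, A ∩ B = {4, 7, 9, 11, 12, 13}
Then, (A ∩ B) ∩ C = {4, 7, 9, 11, 12, 13}

{4, 7, 9, 11, 12, 13}


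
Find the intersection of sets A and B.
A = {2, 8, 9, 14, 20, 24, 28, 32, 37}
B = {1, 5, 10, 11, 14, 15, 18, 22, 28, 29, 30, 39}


Set A = {2, 8, 9, 14, 20, 24, 28, 32, 37}
Set B = {1, 5, 10, 11, 14, 15, 18, 22, 28, 29, 30, 39}
A ∩ B includes only elements in both sets.
Check each element of A against B:
2 ✗, 8 ✗, 9 ✗, 14 ✓, 20 ✗, 24 ✗, 28 ✓, 32 ✗, 37 ✗
A ∩ B = {14, 28}

{14, 28}


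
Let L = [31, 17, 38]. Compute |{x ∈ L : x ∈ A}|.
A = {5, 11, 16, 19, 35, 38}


Set A = {5, 11, 16, 19, 35, 38}
Candidates: [31, 17, 38]
Check each candidate:
31 ∉ A, 17 ∉ A, 38 ∈ A
Count of candidates in A: 1

1


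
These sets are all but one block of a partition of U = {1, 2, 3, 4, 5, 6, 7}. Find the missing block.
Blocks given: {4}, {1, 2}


U = {1, 2, 3, 4, 5, 6, 7}
Shown blocks: {4}, {1, 2}
A partition's blocks are pairwise disjoint and cover U, so the missing block = U \ (union of shown blocks).
Union of shown blocks: {1, 2, 4}
Missing block = U \ (union) = {3, 5, 6, 7}

{3, 5, 6, 7}


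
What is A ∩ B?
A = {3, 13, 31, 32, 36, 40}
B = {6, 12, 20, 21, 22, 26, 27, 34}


Set A = {3, 13, 31, 32, 36, 40}
Set B = {6, 12, 20, 21, 22, 26, 27, 34}
A ∩ B includes only elements in both sets.
Check each element of A against B:
3 ✗, 13 ✗, 31 ✗, 32 ✗, 36 ✗, 40 ✗
A ∩ B = {}

{}


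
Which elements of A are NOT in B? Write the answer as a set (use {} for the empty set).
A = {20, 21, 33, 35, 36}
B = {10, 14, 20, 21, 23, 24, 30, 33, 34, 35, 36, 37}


Set A = {20, 21, 33, 35, 36}
Set B = {10, 14, 20, 21, 23, 24, 30, 33, 34, 35, 36, 37}
Check each element of A against B:
20 ∈ B, 21 ∈ B, 33 ∈ B, 35 ∈ B, 36 ∈ B
Elements of A not in B: {}

{}


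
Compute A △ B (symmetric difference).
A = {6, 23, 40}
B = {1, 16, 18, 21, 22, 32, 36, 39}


Set A = {6, 23, 40}
Set B = {1, 16, 18, 21, 22, 32, 36, 39}
A △ B = (A \ B) ∪ (B \ A)
Elements in A but not B: {6, 23, 40}
Elements in B but not A: {1, 16, 18, 21, 22, 32, 36, 39}
A △ B = {1, 6, 16, 18, 21, 22, 23, 32, 36, 39, 40}

{1, 6, 16, 18, 21, 22, 23, 32, 36, 39, 40}


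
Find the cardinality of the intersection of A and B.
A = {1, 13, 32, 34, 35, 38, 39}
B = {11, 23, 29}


Set A = {1, 13, 32, 34, 35, 38, 39}
Set B = {11, 23, 29}
A ∩ B = {}
|A ∩ B| = 0

0
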